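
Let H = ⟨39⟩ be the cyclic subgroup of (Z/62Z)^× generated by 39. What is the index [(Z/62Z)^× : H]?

6

ord(39) | φ(62) = φ(2)·φ(31) = 1·30 = 30 = 2 · 3 · 5.
Divisors of 30: 1, 2, 3, 5, 6, 10, 15, 30.
Compute 39^d (mod 62) for the divisors d until we hit 1:
39^1 ≡ 39 (mod 62)
39^2 ≡ 33 (mod 62)
39^3 ≡ 47 (mod 62)
39^5 ≡ 1 (mod 62) ✓
So ord_62(39) = 5, hence |⟨39⟩| = 5.
Index = |(Z/62Z)^×| / |⟨39⟩| = 30 / 5 = 6.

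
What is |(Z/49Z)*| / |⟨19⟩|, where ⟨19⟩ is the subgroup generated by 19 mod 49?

ord(19) | φ(49) = φ(7^2) = 7·(7−1) = 42 = 2 · 3 · 7.
Divisors of 42: 1, 2, 3, 6, 7, 14, 21, 42.
Check 19^d mod 49 for each divisor in increasing order:
19^1 ≡ 19
19^2 ≡ 18
19^3 ≡ 48
19^6 ≡ 1
Thus |⟨19⟩| = ord(19) = 6.
Index = |(Z/49Z)^×| / |⟨19⟩| = 42 / 6 = 7.

7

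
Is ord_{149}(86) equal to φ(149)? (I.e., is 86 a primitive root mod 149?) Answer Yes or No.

No

φ(149) = 149 − 1 = 148 = 2^2 · 37.
86 is a primitive root mod 149 iff 86^(φ(149)/q) ≢ 1 for every prime q | φ(149), i.e. q ∈ {2, 37}.
86^74 ≡ 1 (mod 149)  [q = 2: ≡ 1 ✗]
86^4 ≡ 85 (mod 149)  [q = 37: ≢ 1 ✓]
Since 86^74 ≡ 1, the order of 86 divides 74 < 148, so 86 is not a primitive root.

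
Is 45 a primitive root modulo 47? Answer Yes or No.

φ(47) = 47 − 1 = 46 = 2 · 23.
It suffices to check that the order of 45 is not a proper divisor of 46: compute 45^(46/q) for q ∈ {2, 23}.
45^23 ≡ 46 (mod 47)  [q = 2: ≢ 1 ✓]
45^2 ≡ 4 (mod 47)  [q = 23: ≢ 1 ✓]
None equal 1, so ord_47(45) = 46: 45 is a primitive root.

Yes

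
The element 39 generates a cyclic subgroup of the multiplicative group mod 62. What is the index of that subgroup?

The order of 39 must divide φ(62) = φ(2)·φ(31) = 1·30 = 30 = 2 · 3 · 5.
Divisors of 30: 1, 2, 3, 5, 6, 10, 15, 30.
Test each divisor d:
39^1 ≡ 39 (mod 62)
39^2 ≡ 33 (mod 62)
39^3 ≡ 47 (mod 62)
39^5 ≡ 1 (mod 62) ✓
The order of 39 is 5, so the subgroup it generates has 5 elements.
Index = |(Z/62Z)^×| / |⟨39⟩| = 30 / 5 = 6.

6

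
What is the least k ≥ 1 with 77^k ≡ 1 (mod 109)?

ord(77) | φ(109) = 109 − 1 = 108 = 2^2 · 3^3.
Divisors of 108: 1, 2, 3, 4, 6, 9, 12, 18, 27, 36, 54, 108.
Compute 77^d (mod 109) for the divisors d until we hit 1:
77^1 ≡ 77 (mod 109)
77^2 ≡ 43 (mod 109)
77^3 ≡ 41 (mod 109)
77^4 ≡ 105 (mod 109)
77^6 ≡ 46 (mod 109)
77^9 ≡ 33 (mod 109)
77^12 ≡ 45 (mod 109)
77^18 ≡ 108 (mod 109)
77^27 ≡ 76 (mod 109)
77^36 ≡ 1 (mod 109) ✓
Hence ord(77) = 36.

36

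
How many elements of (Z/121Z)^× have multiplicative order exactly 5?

4

φ(121) = φ(11^2) = 11·(11−1) = 110 = 2 · 5 · 11.
In a cyclic group of order 110, there are φ(d) elements of order d for each divisor d of 110, and zero for non-divisors.
5 | 110, and φ(5) = 5 − 1 = 4.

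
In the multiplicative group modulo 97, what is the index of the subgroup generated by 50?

12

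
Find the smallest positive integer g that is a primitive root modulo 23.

5

φ(23) = 23 − 1 = 22 = 2 · 11.
Test candidates g = 2, 3, … against the prime factors q ∈ {2, 11} of φ(23): g is a generator iff g^(22/q) ≢ 1 for every such q.
g = 2: 2^11 ≡ 1 — hits 1, so not a primitive root.
g = 3: 3^11 ≡ 1 — hits 1, so not a primitive root.
g = 4: 4^11 ≡ 1 — hits 1, so not a primitive root.
g = 5: 5^11 ≡ 22; 5^2 ≡ 2 — none is 1, so 5 is a primitive root.
So 5 is the smallest generator of (Z/23Z)^×.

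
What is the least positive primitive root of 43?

φ(43) = 43 − 1 = 42 = 2 · 3 · 7.
Test candidates g = 2, 3, … against the prime factors q ∈ {2, 3, 7} of φ(43): g is a generator iff g^(42/q) ≢ 1 for every such q.
g = 2: 2^21 ≡ 42; 2^14 ≡ 1 — hits 1, so not a primitive root.
g = 3: 3^21 ≡ 42; 3^14 ≡ 36; 3^6 ≡ 41 — none is 1, so 3 is a primitive root.
So 3 is the smallest generator of (Z/43Z)^×.

3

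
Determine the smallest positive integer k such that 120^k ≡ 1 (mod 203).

14

ord(120) | φ(203) = φ(7·29) = (7−1)·(29−1) = 6·28 = 168 = 2^3 · 3 · 7.
Divisors of 168: 1, 2, 3, 4, 6, 7, 8, 12, 14, 21, 24, 28, 42, 56, 84, 168.
Compute 120^d (mod 203) for the divisors d until we hit 1:
120^1 ≡ 120 (mod 203)
120^2 ≡ 190 (mod 203)
120^3 ≡ 64 (mod 203)
120^4 ≡ 169 (mod 203)
120^6 ≡ 36 (mod 203)
120^7 ≡ 57 (mod 203)
120^8 ≡ 141 (mod 203)
120^12 ≡ 78 (mod 203)
120^14 ≡ 1 (mod 203) ✓
Therefore the multiplicative order of 120 modulo 203 is 14.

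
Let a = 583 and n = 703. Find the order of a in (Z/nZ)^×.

18

By Lagrange's theorem, ord_703(583) divides φ(703) = φ(19·37) = (19−1)·(37−1) = 18·36 = 648 = 2^3 · 3^4.
Divisors of 648: 1, 2, 3, 4, 6, 8, 9, 12, 18, 24, 27, 36, 54, 72, 81, 108, 162, 216, 324, 648.
Check 583^d mod 703 for each divisor in increasing order:
583^1 ≡ 583 (mod 703)
583^2 ≡ 340 (mod 703)
583^3 ≡ 677 (mod 703)
583^4 ≡ 308 (mod 703)
583^6 ≡ 676 (mod 703)
583^8 ≡ 662 (mod 703)
583^9 ≡ 702 (mod 703)
583^12 ≡ 26 (mod 703)
583^18 ≡ 1 (mod 703) ✓
Hence ord(583) = 18.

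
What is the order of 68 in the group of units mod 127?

9

ord(68) | φ(127) = 127 − 1 = 126 = 2 · 3^2 · 7.
Divisors of 126: 1, 2, 3, 6, 7, 9, 14, 18, 21, 42, 63, 126.
Check 68^d mod 127 for each divisor in increasing order:
68^1 ≡ 68
68^2 ≡ 52
68^3 ≡ 107
68^6 ≡ 19
68^7 ≡ 22
68^9 ≡ 1
The smallest such exponent is 9, so the order of 68 is 9.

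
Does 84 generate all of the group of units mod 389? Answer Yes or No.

φ(389) = 389 − 1 = 388 = 2^2 · 97.
It suffices to check that the order of 84 is not a proper divisor of 388: compute 84^(388/q) for q ∈ {2, 97}.
84^194 ≡ 388 (mod 389)  [q = 2: ≢ 1 ✓]
84^4 ≡ 193 (mod 389)  [q = 97: ≢ 1 ✓]
None equal 1, so ord_389(84) = 388: 84 is a primitive root.

Yes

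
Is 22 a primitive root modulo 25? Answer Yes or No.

φ(25) = φ(5^2) = 5·(5−1) = 20 = 2^2 · 5.
It suffices to check that the order of 22 is not a proper divisor of 20: compute 22^(20/q) for q ∈ {2, 5}.
22^10 ≡ 24 (mod 25)  [q = 2: ≢ 1 ✓]
22^4 ≡ 6 (mod 25)  [q = 5: ≢ 1 ✓]
None equal 1, so ord_25(22) = 20: 22 is a primitive root.

Yes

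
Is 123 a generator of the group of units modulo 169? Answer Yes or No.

Yes

φ(169) = φ(13^2) = 13·(13−1) = 156 = 2^2 · 3 · 13.
123 is a primitive root mod 169 iff 123^(φ(169)/q) ≢ 1 for every prime q | φ(169), i.e. q ∈ {2, 3, 13}.
123^78 ≡ 168 (mod 169)  [q = 2: ≢ 1 ✓]
123^52 ≡ 22 (mod 169)  [q = 3: ≢ 1 ✓]
123^12 ≡ 40 (mod 169)  [q = 13: ≢ 1 ✓]
All checks pass, so 123 has order 156 and is a primitive root modulo 169.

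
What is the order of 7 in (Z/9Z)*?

3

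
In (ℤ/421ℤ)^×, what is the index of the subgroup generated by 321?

12

ord(321) | φ(421) = 421 − 1 = 420 = 2^2 · 3 · 5 · 7.
Divisors of 420: 1, 2, 3, 4, 5, 6, 7, 10, 12, 14, 15, 20, 21, 28, 30, 35, 42, 60, 70, 84, 105, 140, 210, 420.
Test each divisor d:
321^1 ≡ 321 (mod 421)
321^2 ≡ 317 (mod 421)
321^3 ≡ 296 (mod 421)
321^4 ≡ 291 (mod 421)
321^5 ≡ 370 (mod 421)
321^6 ≡ 48 (mod 421)
321^7 ≡ 252 (mod 421)
321^10 ≡ 75 (mod 421)
321^12 ≡ 199 (mod 421)
321^14 ≡ 354 (mod 421)
321^15 ≡ 385 (mod 421)
321^20 ≡ 152 (mod 421)
321^21 ≡ 377 (mod 421)
321^28 ≡ 279 (mod 421)
321^30 ≡ 33 (mod 421)
321^35 ≡ 1 (mod 421) ✓
Thus |⟨321⟩| = ord(321) = 35.
[(Z/421Z)^× : ⟨321⟩] = 420/35 = 12.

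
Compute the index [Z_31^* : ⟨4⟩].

6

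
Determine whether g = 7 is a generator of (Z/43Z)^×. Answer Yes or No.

φ(43) = 43 − 1 = 42 = 2 · 3 · 7.
It suffices to check that the order of 7 is not a proper divisor of 42: compute 7^(42/q) for q ∈ {2, 3, 7}.
7^21 ≡ 42 (mod 43)  [q = 2: ≢ 1 ✓]
7^14 ≡ 6 (mod 43)  [q = 3: ≢ 1 ✓]
7^6 ≡ 1 (mod 43)  [q = 7: ≡ 1 ✗]
Since 7^6 ≡ 1, the order of 7 divides 6 < 42, so 7 is not a primitive root.

No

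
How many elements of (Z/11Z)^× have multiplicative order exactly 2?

φ(11) = 11 − 1 = 10 = 2 · 5.
In a cyclic group of order 10, there are φ(d) elements of order d for each divisor d of 10, and zero for non-divisors.
2 | 10, and φ(2) = 2 − 1 = 1.

1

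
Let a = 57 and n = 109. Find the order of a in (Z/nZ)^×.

108

By Lagrange's theorem, ord_109(57) divides φ(109) = 109 − 1 = 108 = 2^2 · 3^3.
Divisors of 108: 1, 2, 3, 4, 6, 9, 12, 18, 27, 36, 54, 108.
Test each divisor d:
57^1 ≡ 57 (mod 109)
57^2 ≡ 88 (mod 109)
57^3 ≡ 2 (mod 109)
57^4 ≡ 5 (mod 109)
57^6 ≡ 4 (mod 109)
57^9 ≡ 8 (mod 109)
57^12 ≡ 16 (mod 109)
57^18 ≡ 64 (mod 109)
57^27 ≡ 76 (mod 109)
57^36 ≡ 63 (mod 109)
57^54 ≡ 108 (mod 109)
57^108 ≡ 1 (mod 109) ✓
Hence ord(57) = 108.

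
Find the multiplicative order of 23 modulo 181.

Since 23 ∈ (Z/181Z)^×, its order divides φ(181) = 181 − 1 = 180 = 2^2 · 3^2 · 5.
Divisors of 180: 1, 2, 3, 4, 5, 6, 9, 10, 12, 15, 18, 20, 30, 36, 45, 60, 90, 180.
Test each divisor d:
23^1 ≡ 23 (mod 181)
23^2 ≡ 167 (mod 181)
23^3 ≡ 40 (mod 181)
23^4 ≡ 15 (mod 181)
23^5 ≡ 164 (mod 181)
23^6 ≡ 152 (mod 181)
23^9 ≡ 107 (mod 181)
23^10 ≡ 108 (mod 181)
23^12 ≡ 117 (mod 181)
23^15 ≡ 155 (mod 181)
23^18 ≡ 46 (mod 181)
23^20 ≡ 80 (mod 181)
23^30 ≡ 133 (mod 181)
23^36 ≡ 125 (mod 181)
23^45 ≡ 162 (mod 181)
23^60 ≡ 132 (mod 181)
23^90 ≡ 180 (mod 181)
23^180 ≡ 1 (mod 181) ✓
The smallest such exponent is 180, so the order of 23 is 180.

180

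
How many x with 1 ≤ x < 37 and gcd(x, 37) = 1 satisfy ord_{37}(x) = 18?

φ(37) = 37 − 1 = 36 = 2^2 · 3^2.
(Z/37Z)^× is cyclic (|G| = 36); a cyclic group of order m has exactly φ(d) elements of each order d | m, and none otherwise.
18 = 2 · 3^2 divides 36, and φ(18) = 6.

6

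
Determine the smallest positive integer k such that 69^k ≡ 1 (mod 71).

70

ord(69) | φ(71) = 71 − 1 = 70 = 2 · 5 · 7.
Divisors of 70: 1, 2, 5, 7, 10, 14, 35, 70.
Test each divisor d:
69^1 ≡ 69
69^2 ≡ 4
69^5 ≡ 39
69^7 ≡ 14
69^10 ≡ 30
69^14 ≡ 54
69^35 ≡ 70
69^70 ≡ 1
The smallest such exponent is 70, so the order of 69 is 70.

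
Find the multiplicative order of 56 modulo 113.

28

The order of 56 must divide φ(113) = 113 − 1 = 112 = 2^4 · 7.
Divisors of 112: 1, 2, 4, 7, 8, 14, 16, 28, 56, 112.
Evaluate successive powers at the divisors of 112:
56^1 ≡ 56 (mod 113)
56^2 ≡ 85 (mod 113)
56^4 ≡ 106 (mod 113)
56^7 ≡ 15 (mod 113)
56^8 ≡ 49 (mod 113)
56^14 ≡ 112 (mod 113)
56^16 ≡ 28 (mod 113)
56^28 ≡ 1 (mod 113) ✓
Therefore the multiplicative order of 56 modulo 113 is 28.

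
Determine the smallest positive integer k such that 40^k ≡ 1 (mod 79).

39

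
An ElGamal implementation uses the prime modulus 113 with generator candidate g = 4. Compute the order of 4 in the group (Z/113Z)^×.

ord(4) | φ(113) = 113 − 1 = 112 = 2^4 · 7.
Divisors of 112: 1, 2, 4, 7, 8, 14, 16, 28, 56, 112.
Compute 4^d (mod 113) for the divisors d until we hit 1:
4^1 ≡ 4 (mod 113)
4^2 ≡ 16 (mod 113)
4^4 ≡ 30 (mod 113)
4^7 ≡ 112 (mod 113)
4^8 ≡ 109 (mod 113)
4^14 ≡ 1 (mod 113) ✓
Therefore the multiplicative order of 4 modulo 113 is 14.

14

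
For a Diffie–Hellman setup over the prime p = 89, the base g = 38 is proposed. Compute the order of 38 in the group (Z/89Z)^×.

The order of 38 must divide φ(89) = 89 − 1 = 88 = 2^3 · 11.
Divisors of 88: 1, 2, 4, 8, 11, 22, 44, 88.
Test each divisor d:
38^1 ≡ 38
38^2 ≡ 20
38^4 ≡ 44
38^8 ≡ 67
38^11 ≡ 12
38^22 ≡ 55
38^44 ≡ 88
38^88 ≡ 1
So ord_89(38) = 88.

88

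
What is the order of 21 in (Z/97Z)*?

96

By Lagrange's theorem, ord_97(21) divides φ(97) = 97 − 1 = 96 = 2^5 · 3.
Divisors of 96: 1, 2, 3, 4, 6, 8, 12, 16, 24, 32, 48, 96.
Evaluate successive powers at the divisors of 96:
21^1 ≡ 21
21^2 ≡ 53
21^3 ≡ 46
21^4 ≡ 93
21^6 ≡ 79
21^8 ≡ 16
21^12 ≡ 33
21^16 ≡ 62
21^24 ≡ 22
21^32 ≡ 61
21^48 ≡ 96
21^96 ≡ 1
So ord_97(21) = 96.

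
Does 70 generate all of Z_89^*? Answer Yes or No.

Yes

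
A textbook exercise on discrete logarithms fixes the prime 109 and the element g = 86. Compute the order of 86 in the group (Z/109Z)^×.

36

ord(86) | φ(109) = 109 − 1 = 108 = 2^2 · 3^3.
Divisors of 108: 1, 2, 3, 4, 6, 9, 12, 18, 27, 36, 54, 108.
Test each divisor d:
86^1 ≡ 86 (mod 109)
86^2 ≡ 93 (mod 109)
86^3 ≡ 41 (mod 109)
86^4 ≡ 38 (mod 109)
86^6 ≡ 46 (mod 109)
86^9 ≡ 33 (mod 109)
86^12 ≡ 45 (mod 109)
86^18 ≡ 108 (mod 109)
86^27 ≡ 76 (mod 109)
86^36 ≡ 1 (mod 109) ✓
Hence ord(86) = 36.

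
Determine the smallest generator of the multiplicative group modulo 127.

φ(127) = 127 − 1 = 126 = 2 · 3^2 · 7.
g is a primitive root iff g^(126/q) ≢ 1 (mod 127) for each prime q ∈ {2, 3, 7}.
g = 2: 2^63 ≡ 1 — hits 1, so not a primitive root.
g = 3: 3^63 ≡ 126; 3^42 ≡ 107; 3^18 ≡ 4 — none is 1, so 3 is a primitive root.
So 3 is the smallest generator of (Z/127Z)^×.

3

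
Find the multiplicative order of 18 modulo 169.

52

Since 18 ∈ (Z/169Z)^×, its order divides φ(169) = φ(13^2) = 13·(13−1) = 156 = 2^2 · 3 · 13.
Divisors of 156: 1, 2, 3, 4, 6, 12, 13, 26, 39, 52, 78, 156.
Test each divisor d:
18^1 ≡ 18 (mod 169)
18^2 ≡ 155 (mod 169)
18^3 ≡ 86 (mod 169)
18^4 ≡ 27 (mod 169)
18^6 ≡ 129 (mod 169)
18^12 ≡ 79 (mod 169)
18^13 ≡ 70 (mod 169)
18^26 ≡ 168 (mod 169)
18^39 ≡ 99 (mod 169)
18^52 ≡ 1 (mod 169) ✓
The smallest such exponent is 52, so the order of 18 is 52.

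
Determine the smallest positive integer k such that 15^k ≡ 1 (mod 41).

40

The order of 15 must divide φ(41) = 41 − 1 = 40 = 2^3 · 5.
Divisors of 40: 1, 2, 4, 5, 8, 10, 20, 40.
Evaluate successive powers at the divisors of 40:
15^1 ≡ 15 (mod 41)
15^2 ≡ 20 (mod 41)
15^4 ≡ 31 (mod 41)
15^5 ≡ 14 (mod 41)
15^8 ≡ 18 (mod 41)
15^10 ≡ 32 (mod 41)
15^20 ≡ 40 (mod 41)
15^40 ≡ 1 (mod 41) ✓
So ord_41(15) = 40.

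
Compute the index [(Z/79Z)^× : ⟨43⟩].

The order of 43 must divide φ(79) = 79 − 1 = 78 = 2 · 3 · 13.
Divisors of 78: 1, 2, 3, 6, 13, 26, 39, 78.
Check 43^d mod 79 for each divisor in increasing order:
43^1 ≡ 43 (mod 79)
43^2 ≡ 32 (mod 79)
43^3 ≡ 33 (mod 79)
43^6 ≡ 62 (mod 79)
43^13 ≡ 24 (mod 79)
43^26 ≡ 23 (mod 79)
43^39 ≡ 78 (mod 79)
43^78 ≡ 1 (mod 79) ✓
So ord_79(43) = 78, hence |⟨43⟩| = 78.
[(Z/79Z)^× : ⟨43⟩] = 78/78 = 1.

1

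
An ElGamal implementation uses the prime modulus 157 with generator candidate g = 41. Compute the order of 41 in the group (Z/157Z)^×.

52

By Lagrange's theorem, ord_157(41) divides φ(157) = 157 − 1 = 156 = 2^2 · 3 · 13.
Divisors of 156: 1, 2, 3, 4, 6, 12, 13, 26, 39, 52, 78, 156.
Test each divisor d:
41^1 ≡ 41 (mod 157)
41^2 ≡ 111 (mod 157)
41^3 ≡ 155 (mod 157)
41^4 ≡ 75 (mod 157)
41^6 ≡ 4 (mod 157)
41^12 ≡ 16 (mod 157)
41^13 ≡ 28 (mod 157)
41^26 ≡ 156 (mod 157)
41^39 ≡ 129 (mod 157)
41^52 ≡ 1 (mod 157) ✓
Hence ord(41) = 52.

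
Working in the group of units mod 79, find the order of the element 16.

By Lagrange's theorem, ord_79(16) divides φ(79) = 79 − 1 = 78 = 2 · 3 · 13.
Divisors of 78: 1, 2, 3, 6, 13, 26, 39, 78.
Test each divisor d:
16^1 ≡ 16
16^2 ≡ 19
16^3 ≡ 67
16^6 ≡ 65
16^13 ≡ 55
16^26 ≡ 23
16^39 ≡ 1
Therefore the multiplicative order of 16 modulo 79 is 39.

39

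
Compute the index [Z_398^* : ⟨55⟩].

3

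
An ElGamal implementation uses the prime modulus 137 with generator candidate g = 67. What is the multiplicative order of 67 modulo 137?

Since 67 ∈ (Z/137Z)^×, its order divides φ(137) = 137 − 1 = 136 = 2^3 · 17.
Divisors of 136: 1, 2, 4, 8, 17, 34, 68, 136.
Check 67^d mod 137 for each divisor in increasing order:
67^1 ≡ 67
67^2 ≡ 105
67^4 ≡ 65
67^8 ≡ 115
67^17 ≡ 96
67^34 ≡ 37
67^68 ≡ 136
67^136 ≡ 1
The smallest such exponent is 136, so the order of 67 is 136.

136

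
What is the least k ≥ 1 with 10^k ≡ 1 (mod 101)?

4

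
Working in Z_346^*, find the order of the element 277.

By Lagrange's theorem, ord_346(277) divides φ(346) = φ(2)·φ(173) = 1·172 = 172 = 2^2 · 43.
Divisors of 172: 1, 2, 4, 43, 86, 172.
Check 277^d mod 346 for each divisor in increasing order:
277^1 ≡ 277
277^2 ≡ 263
277^4 ≡ 315
277^43 ≡ 253
277^86 ≡ 345
277^172 ≡ 1
Therefore the multiplicative order of 277 modulo 346 is 172.

172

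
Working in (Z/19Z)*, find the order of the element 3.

By Lagrange's theorem, ord_19(3) divides φ(19) = 19 − 1 = 18 = 2 · 3^2.
Divisors of 18: 1, 2, 3, 6, 9, 18.
Evaluate successive powers at the divisors of 18:
3^1 ≡ 3 (mod 19)
3^2 ≡ 9 (mod 19)
3^3 ≡ 8 (mod 19)
3^6 ≡ 7 (mod 19)
3^9 ≡ 18 (mod 19)
3^18 ≡ 1 (mod 19) ✓
The smallest such exponent is 18, so the order of 3 is 18.

18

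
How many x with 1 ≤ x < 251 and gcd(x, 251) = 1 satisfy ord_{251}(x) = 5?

4

φ(251) = 251 − 1 = 250 = 2 · 5^3.
In a cyclic group of order 250, there are φ(d) elements of order d for each divisor d of 250, and zero for non-divisors.
5 | 250, and φ(5) = 5 − 1 = 4.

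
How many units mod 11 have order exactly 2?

φ(11) = 11 − 1 = 10 = 2 · 5.
(Z/11Z)^× is cyclic (|G| = 10); a cyclic group of order m has exactly φ(d) elements of each order d | m, and none otherwise.
2 | 10, and φ(2) = 2 − 1 = 1.

1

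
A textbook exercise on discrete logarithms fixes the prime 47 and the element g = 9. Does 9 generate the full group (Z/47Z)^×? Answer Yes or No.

No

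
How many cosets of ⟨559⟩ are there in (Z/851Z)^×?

4

The order of 559 must divide φ(851) = φ(23·37) = (23−1)·(37−1) = 22·36 = 792 = 2^3 · 3^2 · 11.
Divisors of 792: 1, 2, 3, 4, 6, 8, 9, 11, 12, 18, 22, 24, 33, 36, 44, 66, 72, 88, 99, 132, 198, 264, 396, 792.
Test each divisor d:
559^1 ≡ 559 (mod 851)
559^2 ≡ 164 (mod 851)
559^3 ≡ 619 (mod 851)
559^4 ≡ 515 (mod 851)
559^6 ≡ 211 (mod 851)
559^8 ≡ 564 (mod 851)
559^9 ≡ 406 (mod 851)
559^11 ≡ 206 (mod 851)
559^12 ≡ 269 (mod 851)
559^18 ≡ 593 (mod 851)
559^22 ≡ 737 (mod 851)
559^24 ≡ 26 (mod 851)
559^33 ≡ 344 (mod 851)
559^36 ≡ 186 (mod 851)
559^44 ≡ 231 (mod 851)
559^66 ≡ 47 (mod 851)
559^72 ≡ 556 (mod 851)
559^88 ≡ 599 (mod 851)
559^99 ≡ 850 (mod 851)
559^132 ≡ 507 (mod 851)
559^198 ≡ 1 (mod 851) ✓
The order of 559 is 198, so the subgroup it generates has 198 elements.
[(Z/851Z)^× : ⟨559⟩] = 792/198 = 4.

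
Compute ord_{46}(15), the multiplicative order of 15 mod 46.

22

By Lagrange's theorem, ord_46(15) divides φ(46) = φ(2)·φ(23) = 1·22 = 22 = 2 · 11.
Divisors of 22: 1, 2, 11, 22.
Evaluate successive powers at the divisors of 22:
15^1 ≡ 15 (mod 46)
15^2 ≡ 41 (mod 46)
15^11 ≡ 45 (mod 46)
15^22 ≡ 1 (mod 46) ✓
The smallest such exponent is 22, so the order of 15 is 22.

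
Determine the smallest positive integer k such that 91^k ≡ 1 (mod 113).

56

By Lagrange's theorem, ord_113(91) divides φ(113) = 113 − 1 = 112 = 2^4 · 7.
Divisors of 112: 1, 2, 4, 7, 8, 14, 16, 28, 56, 112.
Test each divisor d:
91^1 ≡ 91
91^2 ≡ 32
91^4 ≡ 7
91^7 ≡ 44
91^8 ≡ 49
91^14 ≡ 15
91^16 ≡ 28
91^28 ≡ 112
91^56 ≡ 1
Therefore the multiplicative order of 91 modulo 113 is 56.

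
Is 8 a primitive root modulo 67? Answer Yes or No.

No

φ(67) = 67 − 1 = 66 = 2 · 3 · 11.
It suffices to check that the order of 8 is not a proper divisor of 66: compute 8^(66/q) for q ∈ {2, 3, 11}.
8^33 ≡ 66 (mod 67)  [q = 2: ≢ 1 ✓]
8^22 ≡ 1 (mod 67)  [q = 3: ≡ 1 ✗]
8^6 ≡ 40 (mod 67)  [q = 11: ≢ 1 ✓]
The check at q = 3 fails, so 8 generates a proper subgroup.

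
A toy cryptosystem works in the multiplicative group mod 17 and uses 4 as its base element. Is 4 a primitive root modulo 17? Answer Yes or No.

φ(17) = 17 − 1 = 16 = 2^4.
Test 4^(16/q) mod 17 for each prime factor q of 16:
4^8 ≡ 1 (mod 17)  [q = 2: ≡ 1 ✗]
Since 4^8 ≡ 1, the order of 4 divides 8 < 16, so 4 is not a primitive root.

No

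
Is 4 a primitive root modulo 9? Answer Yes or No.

No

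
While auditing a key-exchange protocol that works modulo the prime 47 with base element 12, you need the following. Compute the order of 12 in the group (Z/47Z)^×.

23

ord(12) | φ(47) = 47 − 1 = 46 = 2 · 23.
Divisors of 46: 1, 2, 23, 46.
Check 12^d mod 47 for each divisor in increasing order:
12^1 ≡ 12 (mod 47)
12^2 ≡ 3 (mod 47)
12^23 ≡ 1 (mod 47) ✓
Hence ord(12) = 23.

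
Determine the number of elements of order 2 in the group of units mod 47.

φ(47) = 47 − 1 = 46 = 2 · 23.
(Z/47Z)^× is cyclic (|G| = 46); a cyclic group of order m has exactly φ(d) elements of each order d | m, and none otherwise.
2 | 46, and φ(2) = 2 − 1 = 1.

1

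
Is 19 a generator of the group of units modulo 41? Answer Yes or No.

φ(41) = 41 − 1 = 40 = 2^3 · 5.
19 is a primitive root mod 41 iff 19^(φ(41)/q) ≢ 1 for every prime q | φ(41), i.e. q ∈ {2, 5}.
19^20 ≡ 40 (mod 41)  [q = 2: ≢ 1 ✓]
19^8 ≡ 37 (mod 41)  [q = 5: ≢ 1 ✓]
All checks pass, so 19 has order 40 and is a primitive root modulo 41.

Yes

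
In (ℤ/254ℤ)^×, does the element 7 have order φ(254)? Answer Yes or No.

Yes

φ(254) = φ(2)·φ(127) = 1·126 = 126 = 2 · 3^2 · 7.
It suffices to check that the order of 7 is not a proper divisor of 126: compute 7^(126/q) for q ∈ {2, 3, 7}.
7^63 ≡ 253 (mod 254)  [q = 2: ≢ 1 ✓]
7^42 ≡ 107 (mod 254)  [q = 3: ≢ 1 ✓]
7^18 ≡ 191 (mod 254)  [q = 7: ≢ 1 ✓]
None equal 1, so ord_254(7) = 126: 7 is a primitive root.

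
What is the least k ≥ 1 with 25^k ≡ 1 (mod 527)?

24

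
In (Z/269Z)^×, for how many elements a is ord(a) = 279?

φ(269) = 269 − 1 = 268 = 2^2 · 67.
In a cyclic group of order 268, there are φ(d) elements of order d for each divisor d of 268, and zero for non-divisors.
Here 268 is not a multiple of 279, so there are no elements of order 279.

0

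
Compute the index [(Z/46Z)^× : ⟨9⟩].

2

ord(9) | φ(46) = φ(2)·φ(23) = 1·22 = 22 = 2 · 11.
Divisors of 22: 1, 2, 11, 22.
Compute 9^d (mod 46) for the divisors d until we hit 1:
9^1 ≡ 9
9^2 ≡ 35
9^11 ≡ 1
So ord_46(9) = 11, hence |⟨9⟩| = 11.
The index is φ(46) / ord(9) = 22 / 11 = 2.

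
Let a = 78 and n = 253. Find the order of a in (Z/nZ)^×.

11

The order of 78 must divide φ(253) = φ(11·23) = (11−1)·(23−1) = 10·22 = 220 = 2^2 · 5 · 11.
Divisors of 220: 1, 2, 4, 5, 10, 11, 20, 22, 44, 55, 110, 220.
Test each divisor d:
78^1 ≡ 78 (mod 253)
78^2 ≡ 12 (mod 253)
78^4 ≡ 144 (mod 253)
78^5 ≡ 100 (mod 253)
78^10 ≡ 133 (mod 253)
78^11 ≡ 1 (mod 253) ✓
Hence ord(78) = 11.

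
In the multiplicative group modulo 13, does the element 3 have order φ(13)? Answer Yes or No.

φ(13) = 13 − 1 = 12 = 2^2 · 3.
An element g generates (Z/13Z)^× iff g^(12/q) ≢ 1 (mod 13) for each prime q ∈ {2, 3}.
3^6 ≡ 1 (mod 13)  [q = 2: ≡ 1 ✗]
3^4 ≡ 3 (mod 13)  [q = 3: ≢ 1 ✓]
Since 3^6 ≡ 1, the order of 3 divides 6 < 12, so 3 is not a primitive root.

No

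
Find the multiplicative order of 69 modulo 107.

53

ord(69) | φ(107) = 107 − 1 = 106 = 2 · 53.
Divisors of 106: 1, 2, 53, 106.
Compute 69^d (mod 107) for the divisors d until we hit 1:
69^1 ≡ 69 (mod 107)
69^2 ≡ 53 (mod 107)
69^53 ≡ 1 (mod 107) ✓
Hence ord(69) = 53.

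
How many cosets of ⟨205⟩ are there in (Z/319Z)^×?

2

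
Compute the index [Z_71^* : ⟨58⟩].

2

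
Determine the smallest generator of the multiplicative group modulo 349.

2

φ(349) = 349 − 1 = 348 = 2^2 · 3 · 29.
g is a primitive root iff g^(348/q) ≢ 1 (mod 349) for each prime q ∈ {2, 3, 29}.
g = 2: 2^174 ≡ 348; 2^116 ≡ 226; 2^12 ≡ 257 — none is 1, so 2 is a primitive root.
Hence the least primitive root of 349 is 2.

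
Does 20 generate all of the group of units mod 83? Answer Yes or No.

Yes

φ(83) = 83 − 1 = 82 = 2 · 41.
It suffices to check that the order of 20 is not a proper divisor of 82: compute 20^(82/q) for q ∈ {2, 41}.
20^41 ≡ 82 (mod 83)  [q = 2: ≢ 1 ✓]
20^2 ≡ 68 (mod 83)  [q = 41: ≢ 1 ✓]
Every test exponent gives a nontrivial residue, hence 20 generates the full group.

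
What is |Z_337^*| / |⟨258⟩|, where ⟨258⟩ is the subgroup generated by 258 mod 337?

24

The order of 258 must divide φ(337) = 337 − 1 = 336 = 2^4 · 3 · 7.
Divisors of 336: 1, 2, 3, 4, 6, 7, 8, 12, 14, 16, 21, 24, 28, 42, 48, 56, 84, 112, 168, 336.
Compute 258^d (mod 337) for the divisors d until we hit 1:
258^1 ≡ 258 (mod 337)
258^2 ≡ 175 (mod 337)
258^3 ≡ 329 (mod 337)
258^4 ≡ 295 (mod 337)
258^6 ≡ 64 (mod 337)
258^7 ≡ 336 (mod 337)
258^8 ≡ 79 (mod 337)
258^12 ≡ 52 (mod 337)
258^14 ≡ 1 (mod 337) ✓
So ord_337(258) = 14, hence |⟨258⟩| = 14.
Index = |(Z/337Z)^×| / |⟨258⟩| = 336 / 14 = 24.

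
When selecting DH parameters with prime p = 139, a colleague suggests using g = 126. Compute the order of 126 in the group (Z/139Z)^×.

The order of 126 must divide φ(139) = 139 − 1 = 138 = 2 · 3 · 23.
Divisors of 138: 1, 2, 3, 6, 23, 46, 69, 138.
Check 126^d mod 139 for each divisor in increasing order:
126^1 ≡ 126
126^2 ≡ 30
126^3 ≡ 27
126^6 ≡ 34
126^23 ≡ 97
126^46 ≡ 96
126^69 ≡ 138
126^138 ≡ 1
So ord_139(126) = 138.

138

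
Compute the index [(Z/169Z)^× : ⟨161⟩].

Since 161 ∈ (Z/169Z)^×, its order divides φ(169) = φ(13^2) = 13·(13−1) = 156 = 2^2 · 3 · 13.
Divisors of 156: 1, 2, 3, 4, 6, 12, 13, 26, 39, 52, 78, 156.
Test each divisor d:
161^1 ≡ 161
161^2 ≡ 64
161^3 ≡ 164
161^4 ≡ 40
161^6 ≡ 25
161^12 ≡ 118
161^13 ≡ 70
161^26 ≡ 168
161^39 ≡ 99
161^52 ≡ 1
The order of 161 is 52, so the subgroup it generates has 52 elements.
Index = |(Z/169Z)^×| / |⟨161⟩| = 156 / 52 = 3.

3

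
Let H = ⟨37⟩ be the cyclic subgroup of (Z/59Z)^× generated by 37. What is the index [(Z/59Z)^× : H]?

1

ord(37) | φ(59) = 59 − 1 = 58 = 2 · 29.
Divisors of 58: 1, 2, 29, 58.
Test each divisor d:
37^1 ≡ 37 (mod 59)
37^2 ≡ 12 (mod 59)
37^29 ≡ 58 (mod 59)
37^58 ≡ 1 (mod 59) ✓
So ord_59(37) = 58, hence |⟨37⟩| = 58.
[(Z/59Z)^× : ⟨37⟩] = 58/58 = 1.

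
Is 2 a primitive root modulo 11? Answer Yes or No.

Yes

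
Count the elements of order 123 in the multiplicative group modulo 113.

φ(113) = 113 − 1 = 112 = 2^4 · 7.
Since (Z/113Z)^× is cyclic of order 112, the number of elements of order d is φ(d) when d | 112 and 0 otherwise.
Here 112 is not a multiple of 123, so there are no elements of order 123.

0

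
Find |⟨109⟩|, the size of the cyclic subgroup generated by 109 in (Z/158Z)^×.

78

By Lagrange's theorem, ord_158(109) divides φ(158) = φ(2)·φ(79) = 1·78 = 78 = 2 · 3 · 13.
Divisors of 78: 1, 2, 3, 6, 13, 26, 39, 78.
Evaluate successive powers at the divisors of 78:
109^1 ≡ 109
109^2 ≡ 31
109^3 ≡ 61
109^6 ≡ 87
109^13 ≡ 103
109^26 ≡ 23
109^39 ≡ 157
109^78 ≡ 1
So ord_158(109) = 78.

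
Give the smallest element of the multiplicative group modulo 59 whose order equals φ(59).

φ(59) = 59 − 1 = 58 = 2 · 29.
g is a primitive root iff g^(58/q) ≢ 1 (mod 59) for each prime q ∈ {2, 29}.
g = 2: 2^29 ≡ 58; 2^2 ≡ 4 — none is 1, so 2 is a primitive root.
So 2 is the smallest generator of (Z/59Z)^×.

2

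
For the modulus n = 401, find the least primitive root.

φ(401) = 401 − 1 = 400 = 2^4 · 5^2.
Test candidates g = 2, 3, … against the prime factors q ∈ {2, 5} of φ(401): g is a generator iff g^(400/q) ≢ 1 for every such q.
g = 2: 2^200 ≡ 1 — hits 1, so not a primitive root.
g = 3: 3^200 ≡ 400; 3^80 ≡ 72 — none is 1, so 3 is a primitive root.
The smallest primitive root modulo 401 is 3.

3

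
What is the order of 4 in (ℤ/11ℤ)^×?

5

Since 4 ∈ (Z/11Z)^×, its order divides φ(11) = 11 − 1 = 10 = 2 · 5.
Divisors of 10: 1, 2, 5, 10.
Test each divisor d:
4^1 ≡ 4 (mod 11)
4^2 ≡ 5 (mod 11)
4^5 ≡ 1 (mod 11) ✓
Hence ord(4) = 5.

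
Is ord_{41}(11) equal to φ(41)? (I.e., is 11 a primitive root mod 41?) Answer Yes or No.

Yes

φ(41) = 41 − 1 = 40 = 2^3 · 5.
It suffices to check that the order of 11 is not a proper divisor of 40: compute 11^(40/q) for q ∈ {2, 5}.
11^20 ≡ 40 (mod 41)  [q = 2: ≢ 1 ✓]
11^8 ≡ 16 (mod 41)  [q = 5: ≢ 1 ✓]
None equal 1, so ord_41(11) = 40: 11 is a primitive root.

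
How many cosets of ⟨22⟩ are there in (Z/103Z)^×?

3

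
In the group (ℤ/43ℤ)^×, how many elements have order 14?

6

φ(43) = 43 − 1 = 42 = 2 · 3 · 7.
In a cyclic group of order 42, there are φ(d) elements of order d for each divisor d of 42, and zero for non-divisors.
14 = 2 · 7 divides 42, and φ(14) = 6.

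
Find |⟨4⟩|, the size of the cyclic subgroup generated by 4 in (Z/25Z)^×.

10

Since 4 ∈ (Z/25Z)^×, its order divides φ(25) = φ(5^2) = 5·(5−1) = 20 = 2^2 · 5.
Divisors of 20: 1, 2, 4, 5, 10, 20.
Test each divisor d:
4^1 ≡ 4 (mod 25)
4^2 ≡ 16 (mod 25)
4^4 ≡ 6 (mod 25)
4^5 ≡ 24 (mod 25)
4^10 ≡ 1 (mod 25) ✓
So ord_25(4) = 10.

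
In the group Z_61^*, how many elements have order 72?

0

φ(61) = 61 − 1 = 60 = 2^2 · 3 · 5.
(Z/61Z)^× is cyclic (|G| = 60); a cyclic group of order m has exactly φ(d) elements of each order d | m, and none otherwise.
Here 60 is not a multiple of 72, so there are no elements of order 72.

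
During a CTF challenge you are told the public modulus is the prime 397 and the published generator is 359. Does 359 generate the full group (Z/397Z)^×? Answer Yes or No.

Yes

φ(397) = 397 − 1 = 396 = 2^2 · 3^2 · 11.
It suffices to check that the order of 359 is not a proper divisor of 396: compute 359^(396/q) for q ∈ {2, 3, 11}.
359^198 ≡ 396 (mod 397)  [q = 2: ≢ 1 ✓]
359^132 ≡ 34 (mod 397)  [q = 3: ≢ 1 ✓]
359^36 ≡ 393 (mod 397)  [q = 11: ≢ 1 ✓]
None equal 1, so ord_397(359) = 396: 359 is a primitive root.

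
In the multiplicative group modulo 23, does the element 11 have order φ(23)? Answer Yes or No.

Yes

φ(23) = 23 − 1 = 22 = 2 · 11.
An element g generates (Z/23Z)^× iff g^(22/q) ≢ 1 (mod 23) for each prime q ∈ {2, 11}.
11^11 ≡ 22 (mod 23)  [q = 2: ≢ 1 ✓]
11^2 ≡ 6 (mod 23)  [q = 11: ≢ 1 ✓]
None equal 1, so ord_23(11) = 22: 11 is a primitive root.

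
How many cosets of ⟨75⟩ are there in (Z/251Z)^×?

2

The order of 75 must divide φ(251) = 251 − 1 = 250 = 2 · 5^3.
Divisors of 250: 1, 2, 5, 10, 25, 50, 125, 250.
Evaluate successive powers at the divisors of 250:
75^1 ≡ 75 (mod 251)
75^2 ≡ 103 (mod 251)
75^5 ≡ 5 (mod 251)
75^10 ≡ 25 (mod 251)
75^25 ≡ 113 (mod 251)
75^50 ≡ 219 (mod 251)
75^125 ≡ 1 (mod 251) ✓
Thus |⟨75⟩| = ord(75) = 125.
Index = |(Z/251Z)^×| / |⟨75⟩| = 250 / 125 = 2.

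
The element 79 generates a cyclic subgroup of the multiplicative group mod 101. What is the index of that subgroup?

4

Since 79 ∈ (Z/101Z)^×, its order divides φ(101) = 101 − 1 = 100 = 2^2 · 5^2.
Divisors of 100: 1, 2, 4, 5, 10, 20, 25, 50, 100.
Check 79^d mod 101 for each divisor in increasing order:
79^1 ≡ 79 (mod 101)
79^2 ≡ 80 (mod 101)
79^4 ≡ 37 (mod 101)
79^5 ≡ 95 (mod 101)
79^10 ≡ 36 (mod 101)
79^20 ≡ 84 (mod 101)
79^25 ≡ 1 (mod 101) ✓
The order of 79 is 25, so the subgroup it generates has 25 elements.
The index is φ(101) / ord(79) = 100 / 25 = 4.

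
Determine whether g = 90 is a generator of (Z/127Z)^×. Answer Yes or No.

φ(127) = 127 − 1 = 126 = 2 · 3^2 · 7.
90 is a primitive root mod 127 iff 90^(φ(127)/q) ≢ 1 for every prime q | φ(127), i.e. q ∈ {2, 3, 7}.
90^63 ≡ 126 (mod 127)  [q = 2: ≢ 1 ✓]
90^42 ≡ 19 (mod 127)  [q = 3: ≢ 1 ✓]
90^18 ≡ 1 (mod 127)  [q = 7: ≡ 1 ✗]
Since 90^18 ≡ 1, the order of 90 divides 18 < 126, so 90 is not a primitive root.

No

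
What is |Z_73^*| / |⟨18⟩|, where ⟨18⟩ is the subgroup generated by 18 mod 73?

The order of 18 must divide φ(73) = 73 − 1 = 72 = 2^3 · 3^2.
Divisors of 72: 1, 2, 3, 4, 6, 8, 9, 12, 18, 24, 36, 72.
Test each divisor d:
18^1 ≡ 18 (mod 73)
18^2 ≡ 32 (mod 73)
18^3 ≡ 65 (mod 73)
18^4 ≡ 2 (mod 73)
18^6 ≡ 64 (mod 73)
18^8 ≡ 4 (mod 73)
18^9 ≡ 72 (mod 73)
18^12 ≡ 8 (mod 73)
18^18 ≡ 1 (mod 73) ✓
The order of 18 is 18, so the subgroup it generates has 18 elements.
The index is φ(73) / ord(18) = 72 / 18 = 4.

4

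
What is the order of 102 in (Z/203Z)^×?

ord(102) | φ(203) = φ(7·29) = (7−1)·(29−1) = 6·28 = 168 = 2^3 · 3 · 7.
Divisors of 168: 1, 2, 3, 4, 6, 7, 8, 12, 14, 21, 24, 28, 42, 56, 84, 168.
Test each divisor d:
102^1 ≡ 102 (mod 203)
102^2 ≡ 51 (mod 203)
102^3 ≡ 127 (mod 203)
102^4 ≡ 165 (mod 203)
102^6 ≡ 92 (mod 203)
102^7 ≡ 46 (mod 203)
102^8 ≡ 23 (mod 203)
102^12 ≡ 141 (mod 203)
102^14 ≡ 86 (mod 203)
102^21 ≡ 99 (mod 203)
102^24 ≡ 190 (mod 203)
102^28 ≡ 88 (mod 203)
102^42 ≡ 57 (mod 203)
102^56 ≡ 30 (mod 203)
102^84 ≡ 1 (mod 203) ✓
So ord_203(102) = 84.

84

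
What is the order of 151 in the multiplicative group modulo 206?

102

The order of 151 must divide φ(206) = φ(2)·φ(103) = 1·102 = 102 = 2 · 3 · 17.
Divisors of 102: 1, 2, 3, 6, 17, 34, 51, 102.
Compute 151^d (mod 206) for the divisors d until we hit 1:
151^1 ≡ 151 (mod 206)
151^2 ≡ 141 (mod 206)
151^3 ≡ 73 (mod 206)
151^6 ≡ 179 (mod 206)
151^17 ≡ 47 (mod 206)
151^34 ≡ 149 (mod 206)
151^51 ≡ 205 (mod 206)
151^102 ≡ 1 (mod 206) ✓
Therefore the multiplicative order of 151 modulo 206 is 102.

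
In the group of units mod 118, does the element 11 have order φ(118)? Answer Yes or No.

φ(118) = φ(2)·φ(59) = 1·58 = 58 = 2 · 29.
An element g generates (Z/118Z)^× iff g^(58/q) ≢ 1 (mod 118) for each prime q ∈ {2, 29}.
11^29 ≡ 117 (mod 118)  [q = 2: ≢ 1 ✓]
11^2 ≡ 3 (mod 118)  [q = 29: ≢ 1 ✓]
All checks pass, so 11 has order 58 and is a primitive root modulo 118.

Yes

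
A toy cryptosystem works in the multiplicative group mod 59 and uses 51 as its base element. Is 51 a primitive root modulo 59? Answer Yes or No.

No

φ(59) = 59 − 1 = 58 = 2 · 29.
An element g generates (Z/59Z)^× iff g^(58/q) ≢ 1 (mod 59) for each prime q ∈ {2, 29}.
51^29 ≡ 1 (mod 59)  [q = 2: ≡ 1 ✗]
51^2 ≡ 5 (mod 59)  [q = 29: ≢ 1 ✓]
Since 51^29 ≡ 1, the order of 51 divides 29 < 58, so 51 is not a primitive root.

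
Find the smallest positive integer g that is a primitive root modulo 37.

2

φ(37) = 37 − 1 = 36 = 2^2 · 3^2.
Test candidates g = 2, 3, … against the prime factors q ∈ {2, 3} of φ(37): g is a generator iff g^(36/q) ≢ 1 for every such q.
g = 2: 2^18 ≡ 36; 2^12 ≡ 26 — none is 1, so 2 is a primitive root.
So 2 is the smallest generator of (Z/37Z)^×.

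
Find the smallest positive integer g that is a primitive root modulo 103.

5

φ(103) = 103 − 1 = 102 = 2 · 3 · 17.
g is a primitive root iff g^(102/q) ≢ 1 (mod 103) for each prime q ∈ {2, 3, 17}.
g = 2: 2^51 ≡ 1 — hits 1, so not a primitive root.
g = 3: 3^51 ≡ 102; 3^34 ≡ 1 — hits 1, so not a primitive root.
g = 4: 4^51 ≡ 1 — hits 1, so not a primitive root.
g = 5: 5^51 ≡ 102; 5^34 ≡ 56; 5^6 ≡ 72 — none is 1, so 5 is a primitive root.
The smallest primitive root modulo 103 is 5.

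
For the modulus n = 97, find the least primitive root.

5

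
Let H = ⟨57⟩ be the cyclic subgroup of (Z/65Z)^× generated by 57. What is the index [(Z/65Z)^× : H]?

12

ord(57) | φ(65) = φ(5·13) = (5−1)·(13−1) = 4·12 = 48 = 2^4 · 3.
Divisors of 48: 1, 2, 3, 4, 6, 8, 12, 16, 24, 48.
Test each divisor d:
57^1 ≡ 57
57^2 ≡ 64
57^3 ≡ 8
57^4 ≡ 1
So ord_65(57) = 4, hence |⟨57⟩| = 4.
[(Z/65Z)^× : ⟨57⟩] = 48/4 = 12.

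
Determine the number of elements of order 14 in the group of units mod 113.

φ(113) = 113 − 1 = 112 = 2^4 · 7.
In a cyclic group of order 112, there are φ(d) elements of order d for each divisor d of 112, and zero for non-divisors.
14 = 2 · 7 divides 112, and φ(14) = 6.

6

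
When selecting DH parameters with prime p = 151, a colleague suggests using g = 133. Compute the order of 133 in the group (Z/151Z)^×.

Since 133 ∈ (Z/151Z)^×, its order divides φ(151) = 151 − 1 = 150 = 2 · 3 · 5^2.
Divisors of 150: 1, 2, 3, 5, 6, 10, 15, 25, 30, 50, 75, 150.
Compute 133^d (mod 151) for the divisors d until we hit 1:
133^1 ≡ 133
133^2 ≡ 22
133^3 ≡ 57
133^5 ≡ 46
133^6 ≡ 78
133^10 ≡ 2
133^15 ≡ 92
133^25 ≡ 33
133^30 ≡ 8
133^50 ≡ 32
133^75 ≡ 150
133^150 ≡ 1
Hence ord(133) = 150.

150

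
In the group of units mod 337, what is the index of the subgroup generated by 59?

21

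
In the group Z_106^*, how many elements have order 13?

φ(106) = φ(2)·φ(53) = 1·52 = 52 = 2^2 · 13.
(Z/106Z)^× is cyclic (|G| = 52); a cyclic group of order m has exactly φ(d) elements of each order d | m, and none otherwise.
13 | 52, and φ(13) = 13 − 1 = 12.

12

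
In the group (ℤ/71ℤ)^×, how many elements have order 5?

φ(71) = 71 − 1 = 70 = 2 · 5 · 7.
(Z/71Z)^× is cyclic (|G| = 70); a cyclic group of order m has exactly φ(d) elements of each order d | m, and none otherwise.
5 | 70, and φ(5) = 5 − 1 = 4.

4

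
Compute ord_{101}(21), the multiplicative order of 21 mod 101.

50

The order of 21 must divide φ(101) = 101 − 1 = 100 = 2^2 · 5^2.
Divisors of 100: 1, 2, 4, 5, 10, 20, 25, 50, 100.
Check 21^d mod 101 for each divisor in increasing order:
21^1 ≡ 21 (mod 101)
21^2 ≡ 37 (mod 101)
21^4 ≡ 56 (mod 101)
21^5 ≡ 65 (mod 101)
21^10 ≡ 84 (mod 101)
21^20 ≡ 87 (mod 101)
21^25 ≡ 100 (mod 101)
21^50 ≡ 1 (mod 101) ✓
So ord_101(21) = 50.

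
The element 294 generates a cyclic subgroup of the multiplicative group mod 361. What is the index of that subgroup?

The order of 294 must divide φ(361) = φ(19^2) = 19·(19−1) = 342 = 2 · 3^2 · 19.
Divisors of 342: 1, 2, 3, 6, 9, 18, 19, 38, 57, 114, 171, 342.
Evaluate successive powers at the divisors of 342:
294^1 ≡ 294 (mod 361)
294^2 ≡ 157 (mod 361)
294^3 ≡ 311 (mod 361)
294^6 ≡ 334 (mod 361)
294^9 ≡ 267 (mod 361)
294^18 ≡ 172 (mod 361)
294^19 ≡ 28 (mod 361)
294^38 ≡ 62 (mod 361)
294^57 ≡ 292 (mod 361)
294^114 ≡ 68 (mod 361)
294^171 ≡ 1 (mod 361) ✓
The order of 294 is 171, so the subgroup it generates has 171 elements.
Index = |(Z/361Z)^×| / |⟨294⟩| = 342 / 171 = 2.

2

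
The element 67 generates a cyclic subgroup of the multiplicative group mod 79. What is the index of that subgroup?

6

Since 67 ∈ (Z/79Z)^×, its order divides φ(79) = 79 − 1 = 78 = 2 · 3 · 13.
Divisors of 78: 1, 2, 3, 6, 13, 26, 39, 78.
Test each divisor d:
67^1 ≡ 67 (mod 79)
67^2 ≡ 65 (mod 79)
67^3 ≡ 10 (mod 79)
67^6 ≡ 21 (mod 79)
67^13 ≡ 1 (mod 79) ✓
The order of 67 is 13, so the subgroup it generates has 13 elements.
The index is φ(79) / ord(67) = 78 / 13 = 6.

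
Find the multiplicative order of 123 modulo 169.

156

The order of 123 must divide φ(169) = φ(13^2) = 13·(13−1) = 156 = 2^2 · 3 · 13.
Divisors of 156: 1, 2, 3, 4, 6, 12, 13, 26, 39, 52, 78, 156.
Check 123^d mod 169 for each divisor in increasing order:
123^1 ≡ 123 (mod 169)
123^2 ≡ 88 (mod 169)
123^3 ≡ 8 (mod 169)
123^4 ≡ 139 (mod 169)
123^6 ≡ 64 (mod 169)
123^12 ≡ 40 (mod 169)
123^13 ≡ 19 (mod 169)
123^26 ≡ 23 (mod 169)
123^39 ≡ 99 (mod 169)
123^52 ≡ 22 (mod 169)
123^78 ≡ 168 (mod 169)
123^156 ≡ 1 (mod 169) ✓
Hence ord(123) = 156.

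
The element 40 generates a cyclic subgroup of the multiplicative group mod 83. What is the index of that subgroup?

2

The order of 40 must divide φ(83) = 83 − 1 = 82 = 2 · 41.
Divisors of 82: 1, 2, 41, 82.
Compute 40^d (mod 83) for the divisors d until we hit 1:
40^1 ≡ 40
40^2 ≡ 23
40^41 ≡ 1
So ord_83(40) = 41, hence |⟨40⟩| = 41.
Index = |(Z/83Z)^×| / |⟨40⟩| = 82 / 41 = 2.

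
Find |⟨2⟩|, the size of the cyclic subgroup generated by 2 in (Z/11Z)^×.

10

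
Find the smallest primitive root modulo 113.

3

φ(113) = 113 − 1 = 112 = 2^4 · 7.
Test candidates g = 2, 3, … against the prime factors q ∈ {2, 7} of φ(113): g is a generator iff g^(112/q) ≢ 1 for every such q.
g = 2: 2^56 ≡ 1 — hits 1, so not a primitive root.
g = 3: 3^56 ≡ 112; 3^16 ≡ 49 — none is 1, so 3 is a primitive root.
So 3 is the smallest generator of (Z/113Z)^×.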